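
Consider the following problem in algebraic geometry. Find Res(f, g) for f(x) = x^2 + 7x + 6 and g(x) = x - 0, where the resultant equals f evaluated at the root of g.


For Res(f, x - c), we evaluate f at x = c.
f(0) = 0^2 + 7*0 + 6
= 0 + 0 + 6
= 0 + 6 = 6
Res(f, g) = 6

6


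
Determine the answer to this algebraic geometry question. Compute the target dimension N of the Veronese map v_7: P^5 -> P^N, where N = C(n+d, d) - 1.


The Veronese embedding v_d: P^n -> P^N maps each point to all
degree-d monomials in n+1 homogeneous coordinates.
N = C(n+d, d) - 1
N = C(5+7, 7) - 1
N = C(12, 7) - 1
C(12, 7) = 792
N = 792 - 1 = 791

791


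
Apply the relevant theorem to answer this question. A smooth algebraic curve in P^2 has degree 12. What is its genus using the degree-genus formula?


Using the genus formula for smooth plane curves:
g = (d-1)(d-2)/2
g = (12-1)(12-2)/2
g = 11*10/2
g = 110/2 = 55

55


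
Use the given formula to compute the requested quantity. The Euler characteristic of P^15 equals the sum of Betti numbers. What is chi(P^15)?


The complex projective space P^15 has one cell in each even real dimension 0, 2, ..., 30.
The cohomology groups are H^{2k}(P^15) = Z for k = 0,...,15, and 0 otherwise.
Euler characteristic = sum of Betti numbers = 1 per even-dimensional cohomology group.
chi(P^15) = 15 + 1 = 16

16


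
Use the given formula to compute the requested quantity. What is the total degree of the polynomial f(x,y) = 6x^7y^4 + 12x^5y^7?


Examine each term for its total degree (sum of exponents).
  Term '6x^7y^4' has total degree 7+4 = 11.
  Term '12x^5y^7' has total degree 5+7 = 12.
The maximum total degree among all terms is 12.

12


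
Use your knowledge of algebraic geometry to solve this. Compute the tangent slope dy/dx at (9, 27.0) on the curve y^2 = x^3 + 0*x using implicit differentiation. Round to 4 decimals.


Using implicit differentiation of y^2 = x^3 + 0*x:
2y * dy/dx = 3x^2 + 0
dy/dx = (3x^2 + 0)/(2y)
Numerator: 3*9^2 + 0 = 243
Denominator: 2*27.0 = 54.0
dy/dx = 243/54.0 = 4.5000

4.5000


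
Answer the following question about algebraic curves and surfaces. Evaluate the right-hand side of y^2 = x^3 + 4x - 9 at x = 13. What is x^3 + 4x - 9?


Compute x^3 + 4x - 9 at x = 13:
x^3 = 13^3 = 2197
4*x = 4*13 = 52
Sum: 2197 + 52 - 9 = 2240

2240


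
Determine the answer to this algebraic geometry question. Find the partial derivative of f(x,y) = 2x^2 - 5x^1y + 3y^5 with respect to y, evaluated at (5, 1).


df/dy = (-5)*x^1 + 5*3*y^4
At (5,1): (-5)*5^1 + 5*3*1^4
= -25 + 15
= -10

-10


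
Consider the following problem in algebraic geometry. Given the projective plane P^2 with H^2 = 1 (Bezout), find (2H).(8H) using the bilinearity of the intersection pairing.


Using bilinearity of the intersection pairing on the projective plane P^2:
(aH).(bH) = ab * (H.H)
We have H^2 = 1 (Bezout).
D.E = (2H).(8H) = 2*8*1
= 16*1
= 16

16


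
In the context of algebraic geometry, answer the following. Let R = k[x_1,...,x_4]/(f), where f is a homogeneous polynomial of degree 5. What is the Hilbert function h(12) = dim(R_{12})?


For R = k[x_1,...,x_n]/(f) with f homogeneous of degree e:
The Hilbert series is (1 - t^e)/(1 - t)^n.
So h(d) = C(d+n-1, n-1) - C(d-e+n-1, n-1) for d >= e.
With n=4, e=5, d=12:
C(12+4-1, 4-1) = C(15, 3) = 455
C(12-5+4-1, 4-1) = C(10, 3) = 120
h(12) = 455 - 120 = 335

335


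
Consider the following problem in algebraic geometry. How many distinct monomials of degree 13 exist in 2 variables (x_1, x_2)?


The number of degree-13 monomials in 2 variables is C(d+n-1, n-1).
= C(13+2-1, 2-1) = C(14, 1)
= 14

14


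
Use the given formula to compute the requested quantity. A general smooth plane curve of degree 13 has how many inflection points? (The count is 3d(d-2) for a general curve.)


For a general smooth plane curve C of degree d, the inflection points are
the intersection of C with its Hessian curve, which has degree 3(d-2).
By Bezout, the total intersection number is d * 3(d-2) = 13 * 33 = 429.
For a general curve every flex is ordinary, so each contributes
multiplicity 1 to C·Hess(C), and the number of distinct inflection
points is 3d(d-2).
Inflection points = 3*13*(13-2) = 3*13*11 = 429

429


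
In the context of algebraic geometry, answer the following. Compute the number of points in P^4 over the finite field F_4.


P^4(F_4) has (q^(n+1) - 1)/(q - 1) points.
= 4^4 + 4^3 + 4^2 + 4^1 + 4^0
= 256 + 64 + 16 + 4 + 1
= 341

341


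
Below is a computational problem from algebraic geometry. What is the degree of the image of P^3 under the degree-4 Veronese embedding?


The Veronese variety v_4(P^3) has degree d^r.
d^r = 4^3 = 64

64


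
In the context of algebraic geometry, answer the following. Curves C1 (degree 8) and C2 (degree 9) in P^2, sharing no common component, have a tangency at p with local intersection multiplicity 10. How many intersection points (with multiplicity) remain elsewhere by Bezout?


By Bezout's theorem, the total intersection number is d1 * d2.
Total = 8 * 9 = 72
Intersection multiplicity at p = 10
Remaining intersections = 72 - 10 = 62

62


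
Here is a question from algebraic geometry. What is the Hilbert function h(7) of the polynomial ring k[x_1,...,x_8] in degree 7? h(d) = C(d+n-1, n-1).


The Hilbert function for the polynomial ring in 8 variables is:
h(d) = C(d+n-1, n-1)
h(7) = C(7+8-1, 8-1) = C(14, 7)
= 14! / (7! * 7!)
= 3432

3432


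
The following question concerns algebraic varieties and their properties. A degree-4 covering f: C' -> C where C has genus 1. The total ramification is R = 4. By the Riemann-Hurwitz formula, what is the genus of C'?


Riemann-Hurwitz formula: 2g' - 2 = d(2g - 2) + R
Given: d = 4, g = 1, R = 4
2g' - 2 = 4*(2*1 - 2) + 4
2g' - 2 = 4*0 + 4
2g' - 2 = 0 + 4 = 4
2g' = 6
g' = 3

3


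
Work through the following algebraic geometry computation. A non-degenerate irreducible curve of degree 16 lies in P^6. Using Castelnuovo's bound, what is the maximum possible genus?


Castelnuovo's bound: write d - 1 = m(r-1) + epsilon with 0 <= epsilon < r-1.
d - 1 = 16 - 1 = 15
r - 1 = 6 - 1 = 5
15 = 3*5 + 0, so m = 3, epsilon = 0
pi(d, r) = m(m-1)(r-1)/2 + m*epsilon
= 3*2*5/2 + 3*0
= 30/2 + 0
= 15 + 0 = 15

15


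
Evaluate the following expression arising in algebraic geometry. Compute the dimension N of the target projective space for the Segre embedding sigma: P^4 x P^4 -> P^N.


The Segre embedding maps P^m x P^n into P^N via
all products of coordinates from each factor.
N = (m+1)(n+1) - 1
N = (4+1)(4+1) - 1
N = 5*5 - 1
N = 25 - 1 = 24

24


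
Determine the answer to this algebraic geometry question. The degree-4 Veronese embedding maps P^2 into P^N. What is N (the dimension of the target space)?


The Veronese embedding v_d: P^n -> P^N maps each point to all
degree-d monomials in n+1 homogeneous coordinates.
N = C(n+d, d) - 1
N = C(2+4, 4) - 1
N = C(6, 4) - 1
C(6, 4) = 15
N = 15 - 1 = 14

14


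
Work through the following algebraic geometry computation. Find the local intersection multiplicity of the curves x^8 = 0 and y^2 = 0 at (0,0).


The intersection multiplicity of V(x^a) and V(y^b) at the origin is:
I(O; V(x^8), V(y^2)) = dim_k(k[x,y]/(x^8, y^2))
A basis for k[x,y]/(x^8, y^2) is the set of monomials x^i * y^j
where 0 <= i < 8 and 0 <= j < 2.
The number of such monomials is 8 * 2 = 16

16


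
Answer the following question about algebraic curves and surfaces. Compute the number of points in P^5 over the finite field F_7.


P^5(F_7) has (q^(n+1) - 1)/(q - 1) points.
= 7^5 + 7^4 + 7^3 + 7^2 + 7^1 + 7^0
= 16807 + 2401 + 343 + 49 + 7 + 1
= 19608

19608


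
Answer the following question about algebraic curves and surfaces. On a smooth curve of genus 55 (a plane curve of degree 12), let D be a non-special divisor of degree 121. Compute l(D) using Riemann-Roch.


First, compute the genus of a smooth plane curve of degree 12:
g = (d-1)(d-2)/2 = (12-1)(12-2)/2 = 55
For a non-special divisor D (i.e., h^1(D) = 0), Riemann-Roch gives:
l(D) = deg(D) - g + 1
Since deg(D) = 121 >= 2g - 1 = 109, D is non-special.
l(D) = 121 - 55 + 1 = 67

67


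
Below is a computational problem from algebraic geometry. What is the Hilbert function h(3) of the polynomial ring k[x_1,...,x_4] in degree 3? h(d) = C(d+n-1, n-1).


The Hilbert function for the polynomial ring in 4 variables is:
h(d) = C(d+n-1, n-1)
h(3) = C(3+4-1, 4-1) = C(6, 3)
= 6! / (3! * 3!)
= 20

20


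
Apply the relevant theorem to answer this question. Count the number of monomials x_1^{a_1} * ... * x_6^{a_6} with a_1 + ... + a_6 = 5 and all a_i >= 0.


The number of degree-5 monomials in 6 variables is C(d+n-1, n-1).
= C(5+6-1, 6-1) = C(10, 5)
= 252

252


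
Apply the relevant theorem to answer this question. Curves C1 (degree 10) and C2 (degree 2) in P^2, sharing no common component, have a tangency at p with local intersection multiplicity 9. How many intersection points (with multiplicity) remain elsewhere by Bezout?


By Bezout's theorem, the total intersection number is d1 * d2.
Total = 10 * 2 = 20
Intersection multiplicity at p = 9
Remaining intersections = 20 - 9 = 11

11


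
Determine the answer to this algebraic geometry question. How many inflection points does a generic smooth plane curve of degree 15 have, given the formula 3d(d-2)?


For a general smooth plane curve C of degree d, the inflection points are
the intersection of C with its Hessian curve, which has degree 3(d-2).
By Bezout, the total intersection number is d * 3(d-2) = 15 * 39 = 585.
For a general curve every flex is ordinary, so each contributes
multiplicity 1 to C·Hess(C), and the number of distinct inflection
points is 3d(d-2).
Inflection points = 3*15*(15-2) = 3*15*13 = 585

585


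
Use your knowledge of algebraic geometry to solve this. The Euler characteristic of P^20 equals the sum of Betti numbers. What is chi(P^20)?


The complex projective space P^20 has one cell in each even real dimension 0, 2, ..., 40.
The cohomology groups are H^{2k}(P^20) = Z for k = 0,...,20, and 0 otherwise.
Euler characteristic = sum of Betti numbers = 1 per even-dimensional cohomology group.
chi(P^20) = 20 + 1 = 21

21


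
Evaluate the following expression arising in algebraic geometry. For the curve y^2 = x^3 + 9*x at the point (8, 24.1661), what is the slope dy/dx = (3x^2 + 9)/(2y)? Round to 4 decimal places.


Using implicit differentiation of y^2 = x^3 + 9*x:
2y * dy/dx = 3x^2 + 9
dy/dx = (3x^2 + 9)/(2y)
Numerator: 3*8^2 + 9 = 201
Denominator: 2*24.1661 = 48.3322
dy/dx = 201/48.3322 = 4.1587

4.1587


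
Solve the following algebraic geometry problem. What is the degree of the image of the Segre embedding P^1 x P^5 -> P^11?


The degree of the Segre variety P^1 x P^5 is C(m+n, m).
= C(6, 1)
= 6

6


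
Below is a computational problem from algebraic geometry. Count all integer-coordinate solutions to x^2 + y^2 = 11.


Systematically check integer values of x where x^2 <= 11.
For each valid x, check if 11 - x^2 is a perfect square.
Total integer solutions found: 0

0


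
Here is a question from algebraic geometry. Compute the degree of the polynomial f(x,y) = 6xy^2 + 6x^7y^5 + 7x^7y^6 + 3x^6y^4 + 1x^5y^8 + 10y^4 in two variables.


Examine each term for its total degree (sum of exponents).
  Term '6xy^2' has total degree 1+2 = 3.
  Term '6x^7y^5' has total degree 7+5 = 12.
  Term '7x^7y^6' has total degree 7+6 = 13.
  Term '3x^6y^4' has total degree 6+4 = 10.
  Term '1x^5y^8' has total degree 5+8 = 13.
  Term '10y^4' has total degree 0+4 = 4.
The maximum total degree among all terms is 13.

13


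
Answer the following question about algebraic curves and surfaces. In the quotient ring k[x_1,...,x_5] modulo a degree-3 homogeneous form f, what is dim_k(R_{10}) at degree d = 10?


For R = k[x_1,...,x_n]/(f) with f homogeneous of degree e:
The Hilbert series is (1 - t^e)/(1 - t)^n.
So h(d) = C(d+n-1, n-1) - C(d-e+n-1, n-1) for d >= e.
With n=5, e=3, d=10:
C(10+5-1, 5-1) = C(14, 4) = 1001
C(10-3+5-1, 5-1) = C(11, 4) = 330
h(10) = 1001 - 330 = 671

671


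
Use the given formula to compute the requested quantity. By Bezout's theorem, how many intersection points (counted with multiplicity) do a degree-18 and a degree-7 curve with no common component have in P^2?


Bezout's theorem states the intersection count equals the product of degrees.
Intersection count = 18 * 7 = 126

126


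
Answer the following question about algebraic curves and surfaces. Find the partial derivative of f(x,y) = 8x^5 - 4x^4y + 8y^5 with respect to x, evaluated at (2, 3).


df/dx = 5*8*x^4 + 4*(-4)*x^3*y
At (2,3): 5*8*2^4 + 4*(-4)*2^3*3
= 640 - 384
= 256

256


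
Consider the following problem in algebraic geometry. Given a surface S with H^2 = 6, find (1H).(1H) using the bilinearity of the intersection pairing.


Using bilinearity of the intersection pairing on a surface S:
(aH).(bH) = ab * (H.H)
We have H^2 = 6.
D.E = (1H).(1H) = 1*1*6
= 1*6
= 6

6


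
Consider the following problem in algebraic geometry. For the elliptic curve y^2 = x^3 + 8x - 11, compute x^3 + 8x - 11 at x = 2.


Compute x^3 + 8x - 11 at x = 2:
x^3 = 2^3 = 8
8*x = 8*2 = 16
Sum: 8 + 16 - 11 = 13

13


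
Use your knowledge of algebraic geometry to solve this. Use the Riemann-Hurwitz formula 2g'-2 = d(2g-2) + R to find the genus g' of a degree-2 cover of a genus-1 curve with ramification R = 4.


Riemann-Hurwitz formula: 2g' - 2 = d(2g - 2) + R
Given: d = 2, g = 1, R = 4
2g' - 2 = 2*(2*1 - 2) + 4
2g' - 2 = 2*0 + 4
2g' - 2 = 0 + 4 = 4
2g' = 6
g' = 3

3


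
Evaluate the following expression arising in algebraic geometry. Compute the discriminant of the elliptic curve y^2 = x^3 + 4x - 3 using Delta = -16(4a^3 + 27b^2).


Compute each component:
4a^3 = 4*4^3 = 4*64 = 256
27b^2 = 27*(-3)^2 = 27*9 = 243
4a^3 + 27b^2 = 256 + 243 = 499
Delta = -16*499 = -7984

-7984


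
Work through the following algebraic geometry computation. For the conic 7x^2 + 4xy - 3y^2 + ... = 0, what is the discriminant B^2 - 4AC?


The discriminant of a conic Ax^2 + Bxy + Cy^2 + ... = 0 is B^2 - 4AC.
B^2 = 4^2 = 16
4AC = 4*7*(-3) = -84
Discriminant = 16 + 84 = 100

100


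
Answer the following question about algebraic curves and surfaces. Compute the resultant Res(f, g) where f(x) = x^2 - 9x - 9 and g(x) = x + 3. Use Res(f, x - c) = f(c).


For Res(f, x - c), we evaluate f at x = c.
f(-3) = (-3)^2 - 9*(-3) - 9
= 9 + 27 - 9
= 36 - 9 = 27
Res(f, g) = 27

27


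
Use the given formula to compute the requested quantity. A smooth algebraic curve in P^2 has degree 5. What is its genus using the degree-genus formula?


Using the genus formula for smooth plane curves:
g = (d-1)(d-2)/2
g = (5-1)(5-2)/2
g = 4*3/2
g = 12/2 = 6

6


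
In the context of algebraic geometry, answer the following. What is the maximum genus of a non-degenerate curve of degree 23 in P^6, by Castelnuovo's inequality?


Castelnuovo's bound: write d - 1 = m(r-1) + epsilon with 0 <= epsilon < r-1.
d - 1 = 23 - 1 = 22
r - 1 = 6 - 1 = 5
22 = 4*5 + 2, so m = 4, epsilon = 2
pi(d, r) = m(m-1)(r-1)/2 + m*epsilon
= 4*3*5/2 + 4*2
= 60/2 + 8
= 30 + 8 = 38

38


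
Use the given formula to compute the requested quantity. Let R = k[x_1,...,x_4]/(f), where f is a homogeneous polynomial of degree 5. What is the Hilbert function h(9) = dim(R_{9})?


For R = k[x_1,...,x_n]/(f) with f homogeneous of degree e:
The Hilbert series is (1 - t^e)/(1 - t)^n.
So h(d) = C(d+n-1, n-1) - C(d-e+n-1, n-1) for d >= e.
With n=4, e=5, d=9:
C(9+4-1, 4-1) = C(12, 3) = 220
C(9-5+4-1, 4-1) = C(7, 3) = 35
h(9) = 220 - 35 = 185

185


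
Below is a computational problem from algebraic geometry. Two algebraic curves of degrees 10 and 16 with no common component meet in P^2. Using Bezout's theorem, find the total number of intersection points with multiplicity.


Bezout's theorem states the intersection count equals the product of degrees.
Intersection count = 10 * 16 = 160

160


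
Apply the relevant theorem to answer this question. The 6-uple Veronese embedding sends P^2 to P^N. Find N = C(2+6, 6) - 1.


The Veronese embedding v_d: P^n -> P^N maps each point to all
degree-d monomials in n+1 homogeneous coordinates.
N = C(n+d, d) - 1
N = C(2+6, 6) - 1
N = C(8, 6) - 1
C(8, 6) = 28
N = 28 - 1 = 27

27


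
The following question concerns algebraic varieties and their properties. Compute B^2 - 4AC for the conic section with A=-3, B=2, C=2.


The discriminant of a conic Ax^2 + Bxy + Cy^2 + ... = 0 is B^2 - 4AC.
B^2 = 2^2 = 4
4AC = 4*(-3)*2 = -24
Discriminant = 4 + 24 = 28

28


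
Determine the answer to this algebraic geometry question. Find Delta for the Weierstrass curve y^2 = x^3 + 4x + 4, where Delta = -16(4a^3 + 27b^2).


Compute each component:
4a^3 = 4*4^3 = 4*64 = 256
27b^2 = 27*4^2 = 27*16 = 432
4a^3 + 27b^2 = 256 + 432 = 688
Delta = -16*688 = -11008

-11008


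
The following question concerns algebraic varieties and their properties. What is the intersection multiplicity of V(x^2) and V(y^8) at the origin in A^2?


The intersection multiplicity of V(x^a) and V(y^b) at the origin is:
I(O; V(x^2), V(y^8)) = dim_k(k[x,y]/(x^2, y^8))
A basis for k[x,y]/(x^2, y^8) is the set of monomials x^i * y^j
where 0 <= i < 2 and 0 <= j < 8.
The number of such monomials is 2 * 8 = 16

16


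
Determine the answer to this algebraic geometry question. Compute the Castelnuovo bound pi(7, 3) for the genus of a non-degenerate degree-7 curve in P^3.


Castelnuovo's bound: write d - 1 = m(r-1) + epsilon with 0 <= epsilon < r-1.
d - 1 = 7 - 1 = 6
r - 1 = 3 - 1 = 2
6 = 3*2 + 0, so m = 3, epsilon = 0
pi(d, r) = m(m-1)(r-1)/2 + m*epsilon
= 3*2*2/2 + 3*0
= 12/2 + 0
= 6 + 0 = 6

6


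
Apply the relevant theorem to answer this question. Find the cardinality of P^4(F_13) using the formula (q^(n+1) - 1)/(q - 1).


P^4(F_13) has (q^(n+1) - 1)/(q - 1) points.
= 13^4 + 13^3 + 13^2 + 13^1 + 13^0
= 28561 + 2197 + 169 + 13 + 1
= 30941

30941


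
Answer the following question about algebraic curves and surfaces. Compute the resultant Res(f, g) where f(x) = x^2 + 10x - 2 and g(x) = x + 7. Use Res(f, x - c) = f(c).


For Res(f, x - c), we evaluate f at x = c.
f(-7) = (-7)^2 + 10*(-7) - 2
= 49 - 70 - 2
= -21 - 2 = -23
Res(f, g) = -23

-23


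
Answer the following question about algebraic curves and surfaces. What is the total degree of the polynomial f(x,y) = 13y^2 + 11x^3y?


Examine each term for its total degree (sum of exponents).
  Term '13y^2' has total degree 0+2 = 2.
  Term '11x^3y' has total degree 3+1 = 4.
The maximum total degree among all terms is 4.

4


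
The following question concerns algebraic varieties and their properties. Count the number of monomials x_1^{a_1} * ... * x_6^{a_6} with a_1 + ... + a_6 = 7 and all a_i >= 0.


The number of degree-7 monomials in 6 variables is C(d+n-1, n-1).
= C(7+6-1, 6-1) = C(12, 5)
= 792

792


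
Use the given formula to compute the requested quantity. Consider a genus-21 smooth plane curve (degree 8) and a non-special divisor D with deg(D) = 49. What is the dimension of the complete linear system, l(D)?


First, compute the genus of a smooth plane curve of degree 8:
g = (d-1)(d-2)/2 = (8-1)(8-2)/2 = 21
For a non-special divisor D (i.e., h^1(D) = 0), Riemann-Roch gives:
l(D) = deg(D) - g + 1
Since deg(D) = 49 >= 2g - 1 = 41, D is non-special.
l(D) = 49 - 21 + 1 = 29

29


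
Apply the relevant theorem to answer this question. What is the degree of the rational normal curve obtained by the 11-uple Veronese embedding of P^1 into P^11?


The rational normal curve in P^11 is the image of P^1 under the 11-uple Veronese.
A general hyperplane in P^11 pulls back to a degree-11 form on P^1, which has 11 zeros,
so the curve meets a general hyperplane in 11 points. Degree = 11.

11


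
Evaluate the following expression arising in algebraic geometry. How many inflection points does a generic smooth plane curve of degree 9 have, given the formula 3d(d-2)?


For a general smooth plane curve C of degree d, the inflection points are
the intersection of C with its Hessian curve, which has degree 3(d-2).
By Bezout, the total intersection number is d * 3(d-2) = 9 * 21 = 189.
For a general curve every flex is ordinary, so each contributes
multiplicity 1 to C·Hess(C), and the number of distinct inflection
points is 3d(d-2).
Inflection points = 3*9*(9-2) = 3*9*7 = 189

189


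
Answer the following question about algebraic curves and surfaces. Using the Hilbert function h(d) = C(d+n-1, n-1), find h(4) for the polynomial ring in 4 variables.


The Hilbert function for the polynomial ring in 4 variables is:
h(d) = C(d+n-1, n-1)
h(4) = C(4+4-1, 4-1) = C(7, 3)
= 7! / (3! * 4!)
= 35

35


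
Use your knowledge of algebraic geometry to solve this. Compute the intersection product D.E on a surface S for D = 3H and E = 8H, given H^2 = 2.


Using bilinearity of the intersection pairing on a surface S:
(aH).(bH) = ab * (H.H)
We have H^2 = 2.
D.E = (3H).(8H) = 3*8*2
= 24*2
= 48

48


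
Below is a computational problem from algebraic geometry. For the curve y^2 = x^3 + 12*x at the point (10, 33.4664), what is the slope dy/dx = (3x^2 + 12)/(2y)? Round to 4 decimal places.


Using implicit differentiation of y^2 = x^3 + 12*x:
2y * dy/dx = 3x^2 + 12
dy/dx = (3x^2 + 12)/(2y)
Numerator: 3*10^2 + 12 = 312
Denominator: 2*33.4664 = 66.9328
dy/dx = 312/66.9328 = 4.6614

4.6614


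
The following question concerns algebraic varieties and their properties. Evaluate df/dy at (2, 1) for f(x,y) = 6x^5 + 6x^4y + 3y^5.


df/dy = 6*x^4 + 5*3*y^4
At (2,1): 6*2^4 + 5*3*1^4
= 96 + 15
= 111

111


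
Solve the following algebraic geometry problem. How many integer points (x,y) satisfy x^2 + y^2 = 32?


Systematically check integer values of x where x^2 <= 32.
For each valid x, check if 32 - x^2 is a perfect square.
x=4: 32 - 16 = 16, sqrt = 4 (valid)
Total integer solutions found: 4

4


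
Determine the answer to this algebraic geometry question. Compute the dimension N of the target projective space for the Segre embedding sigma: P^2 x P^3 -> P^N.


The Segre embedding maps P^m x P^n into P^N via
all products of coordinates from each factor.
N = (m+1)(n+1) - 1
N = (2+1)(3+1) - 1
N = 3*4 - 1
N = 12 - 1 = 11

11


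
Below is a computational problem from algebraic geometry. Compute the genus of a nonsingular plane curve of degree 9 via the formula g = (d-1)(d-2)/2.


Using the genus formula for smooth plane curves:
g = (d-1)(d-2)/2
g = (9-1)(9-2)/2
g = 8*7/2
g = 56/2 = 28

28


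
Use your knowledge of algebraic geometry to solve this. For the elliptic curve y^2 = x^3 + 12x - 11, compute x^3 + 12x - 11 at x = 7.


Compute x^3 + 12x - 11 at x = 7:
x^3 = 7^3 = 343
12*x = 12*7 = 84
Sum: 343 + 84 - 11 = 416

416


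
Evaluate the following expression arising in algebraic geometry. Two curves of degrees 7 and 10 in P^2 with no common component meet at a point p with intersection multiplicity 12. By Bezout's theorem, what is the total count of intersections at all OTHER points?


By Bezout's theorem, the total intersection number is d1 * d2.
Total = 7 * 10 = 70
Intersection multiplicity at p = 12
Remaining intersections = 70 - 12 = 58

58


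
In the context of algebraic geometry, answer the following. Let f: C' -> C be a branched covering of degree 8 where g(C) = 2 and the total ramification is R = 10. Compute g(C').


Riemann-Hurwitz formula: 2g' - 2 = d(2g - 2) + R
Given: d = 8, g = 2, R = 10
2g' - 2 = 8*(2*2 - 2) + 10
2g' - 2 = 8*2 + 10
2g' - 2 = 16 + 10 = 26
2g' = 28
g' = 14

14


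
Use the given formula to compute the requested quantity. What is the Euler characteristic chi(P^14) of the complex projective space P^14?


The complex projective space P^14 has one cell in each even real dimension 0, 2, ..., 28.
The cohomology groups are H^{2k}(P^14) = Z for k = 0,...,14, and 0 otherwise.
Euler characteristic = sum of Betti numbers = 1 per even-dimensional cohomology group.
chi(P^14) = 14 + 1 = 15

15


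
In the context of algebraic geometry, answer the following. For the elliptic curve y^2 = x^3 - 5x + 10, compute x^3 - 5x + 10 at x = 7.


Compute x^3 - 5x + 10 at x = 7:
x^3 = 7^3 = 343
(-5)*x = (-5)*7 = -35
Sum: 343 - 35 + 10 = 318

318


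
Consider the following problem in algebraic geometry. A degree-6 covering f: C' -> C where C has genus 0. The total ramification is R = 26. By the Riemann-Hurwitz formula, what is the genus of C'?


Riemann-Hurwitz formula: 2g' - 2 = d(2g - 2) + R
Given: d = 6, g = 0, R = 26
2g' - 2 = 6*(2*0 - 2) + 26
2g' - 2 = 6*(-2) + 26
2g' - 2 = -12 + 26 = 14
2g' = 16
g' = 8

8


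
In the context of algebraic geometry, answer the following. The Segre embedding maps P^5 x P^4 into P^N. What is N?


The Segre embedding maps P^m x P^n into P^N via
all products of coordinates from each factor.
N = (m+1)(n+1) - 1
N = (5+1)(4+1) - 1
N = 6*5 - 1
N = 30 - 1 = 29

29


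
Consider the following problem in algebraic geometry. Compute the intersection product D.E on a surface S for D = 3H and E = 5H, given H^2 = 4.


Using bilinearity of the intersection pairing on a surface S:
(aH).(bH) = ab * (H.H)
We have H^2 = 4.
D.E = (3H).(5H) = 3*5*4
= 15*4
= 60

60


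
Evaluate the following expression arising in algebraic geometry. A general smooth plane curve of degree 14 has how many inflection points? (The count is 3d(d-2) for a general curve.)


For a general smooth plane curve C of degree d, the inflection points are
the intersection of C with its Hessian curve, which has degree 3(d-2).
By Bezout, the total intersection number is d * 3(d-2) = 14 * 36 = 504.
For a general curve every flex is ordinary, so each contributes
multiplicity 1 to C·Hess(C), and the number of distinct inflection
points is 3d(d-2).
Inflection points = 3*14*(14-2) = 3*14*12 = 504

504


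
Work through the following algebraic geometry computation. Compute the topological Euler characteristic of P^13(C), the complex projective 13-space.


The complex projective space P^13 has one cell in each even real dimension 0, 2, ..., 26.
The cohomology groups are H^{2k}(P^13) = Z for k = 0,...,13, and 0 otherwise.
Euler characteristic = sum of Betti numbers = 1 per even-dimensional cohomology group.
chi(P^13) = 13 + 1 = 14

14


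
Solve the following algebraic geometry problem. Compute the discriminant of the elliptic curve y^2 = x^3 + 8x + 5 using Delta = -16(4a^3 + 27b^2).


Compute each component:
4a^3 = 4*8^3 = 4*512 = 2048
27b^2 = 27*5^2 = 27*25 = 675
4a^3 + 27b^2 = 2048 + 675 = 2723
Delta = -16*2723 = -43568

-43568


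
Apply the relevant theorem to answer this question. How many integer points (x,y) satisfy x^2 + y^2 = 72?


Systematically check integer values of x where x^2 <= 72.
For each valid x, check if 72 - x^2 is a perfect square.
x=6: 72 - 36 = 36, sqrt = 6 (valid)
Total integer solutions found: 4

4


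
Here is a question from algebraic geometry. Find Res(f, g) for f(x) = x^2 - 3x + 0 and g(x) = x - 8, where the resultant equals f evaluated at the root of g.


For Res(f, x - c), we evaluate f at x = c.
f(8) = 8^2 - 3*8 + 0
= 64 - 24 + 0
= 40 + 0 = 40
Res(f, g) = 40

40


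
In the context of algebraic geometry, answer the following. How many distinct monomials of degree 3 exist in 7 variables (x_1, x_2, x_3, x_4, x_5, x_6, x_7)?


The number of degree-3 monomials in 7 variables is C(d+n-1, n-1).
= C(3+7-1, 7-1) = C(9, 6)
= 84

84


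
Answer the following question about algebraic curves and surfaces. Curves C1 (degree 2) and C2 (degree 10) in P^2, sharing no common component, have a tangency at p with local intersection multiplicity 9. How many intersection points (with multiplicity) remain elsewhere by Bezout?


By Bezout's theorem, the total intersection number is d1 * d2.
Total = 2 * 10 = 20
Intersection multiplicity at p = 9
Remaining intersections = 20 - 9 = 11

11


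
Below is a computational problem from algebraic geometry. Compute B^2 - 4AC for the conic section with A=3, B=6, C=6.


The discriminant of a conic Ax^2 + Bxy + Cy^2 + ... = 0 is B^2 - 4AC.
B^2 = 6^2 = 36
4AC = 4*3*6 = 72
Discriminant = 36 - 72 = -36

-36


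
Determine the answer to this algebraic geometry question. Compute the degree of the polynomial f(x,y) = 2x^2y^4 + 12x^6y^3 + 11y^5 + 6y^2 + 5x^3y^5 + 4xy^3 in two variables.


Examine each term for its total degree (sum of exponents).
  Term '2x^2y^4' has total degree 2+4 = 6.
  Term '12x^6y^3' has total degree 6+3 = 9.
  Term '11y^5' has total degree 0+5 = 5.
  Term '6y^2' has total degree 0+2 = 2.
  Term '5x^3y^5' has total degree 3+5 = 8.
  Term '4xy^3' has total degree 1+3 = 4.
The maximum total degree among all terms is 9.

9


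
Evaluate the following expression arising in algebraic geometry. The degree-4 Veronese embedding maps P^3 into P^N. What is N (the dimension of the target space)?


The Veronese embedding v_d: P^n -> P^N maps each point to all
degree-d monomials in n+1 homogeneous coordinates.
N = C(n+d, d) - 1
N = C(3+4, 4) - 1
N = C(7, 4) - 1
C(7, 4) = 35
N = 35 - 1 = 34

34


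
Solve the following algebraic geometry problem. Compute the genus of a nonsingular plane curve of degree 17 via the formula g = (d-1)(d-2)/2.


Using the genus formula for smooth plane curves:
g = (d-1)(d-2)/2
g = (17-1)(17-2)/2
g = 16*15/2
g = 240/2 = 120

120


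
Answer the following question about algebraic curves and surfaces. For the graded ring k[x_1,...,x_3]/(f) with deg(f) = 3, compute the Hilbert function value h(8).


For R = k[x_1,...,x_n]/(f) with f homogeneous of degree e:
The Hilbert series is (1 - t^e)/(1 - t)^n.
So h(d) = C(d+n-1, n-1) - C(d-e+n-1, n-1) for d >= e.
With n=3, e=3, d=8:
C(8+3-1, 3-1) = C(10, 2) = 45
C(8-3+3-1, 3-1) = C(7, 2) = 21
h(8) = 45 - 21 = 24

24


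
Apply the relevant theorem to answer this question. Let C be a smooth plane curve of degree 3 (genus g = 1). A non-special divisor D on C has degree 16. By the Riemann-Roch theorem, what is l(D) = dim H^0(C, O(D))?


First, compute the genus of a smooth plane curve of degree 3:
g = (d-1)(d-2)/2 = (3-1)(3-2)/2 = 1
For a non-special divisor D (i.e., h^1(D) = 0), Riemann-Roch gives:
l(D) = deg(D) - g + 1
Since deg(D) = 16 >= 2g - 1 = 1, D is non-special.
l(D) = 16 - 1 + 1 = 16

16


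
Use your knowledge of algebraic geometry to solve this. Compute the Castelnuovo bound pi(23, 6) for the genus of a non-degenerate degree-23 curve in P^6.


Castelnuovo's bound: write d - 1 = m(r-1) + epsilon with 0 <= epsilon < r-1.
d - 1 = 23 - 1 = 22
r - 1 = 6 - 1 = 5
22 = 4*5 + 2, so m = 4, epsilon = 2
pi(d, r) = m(m-1)(r-1)/2 + m*epsilon
= 4*3*5/2 + 4*2
= 60/2 + 8
= 30 + 8 = 38

38


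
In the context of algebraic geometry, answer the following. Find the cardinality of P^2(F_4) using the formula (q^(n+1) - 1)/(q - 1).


P^2(F_4) has (q^(n+1) - 1)/(q - 1) points.
= 4^2 + 4^1 + 4^0
= 16 + 4 + 1
= 21

21


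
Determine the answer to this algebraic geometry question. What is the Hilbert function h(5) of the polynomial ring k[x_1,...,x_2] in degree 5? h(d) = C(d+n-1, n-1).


The Hilbert function for the polynomial ring in 2 variables is:
h(d) = C(d+n-1, n-1)
h(5) = C(5+2-1, 2-1) = C(6, 1)
= 6! / (1! * 5!)
= 6

6


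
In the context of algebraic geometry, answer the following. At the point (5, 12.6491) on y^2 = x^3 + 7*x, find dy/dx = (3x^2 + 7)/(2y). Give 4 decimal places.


Using implicit differentiation of y^2 = x^3 + 7*x:
2y * dy/dx = 3x^2 + 7
dy/dx = (3x^2 + 7)/(2y)
Numerator: 3*5^2 + 7 = 82
Denominator: 2*12.6491 = 25.2982
dy/dx = 82/25.2982 = 3.2413

3.2413


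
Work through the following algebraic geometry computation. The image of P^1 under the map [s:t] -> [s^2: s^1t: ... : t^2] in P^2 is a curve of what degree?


The rational normal curve in P^2 is the image of P^1 under the 2-uple Veronese.
A general hyperplane in P^2 pulls back to a degree-2 form on P^1, which has 2 zeros,
so the curve meets a general hyperplane in 2 points. Degree = 2.

2


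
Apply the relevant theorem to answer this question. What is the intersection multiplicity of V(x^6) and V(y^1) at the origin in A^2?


The intersection multiplicity of V(x^a) and V(y^b) at the origin is:
I(O; V(x^6), V(y^1)) = dim_k(k[x,y]/(x^6, y^1))
A basis for k[x,y]/(x^6, y^1) is the set of monomials x^i * y^j
where 0 <= i < 6 and 0 <= j < 1.
The number of such monomials is 6 * 1 = 6

6


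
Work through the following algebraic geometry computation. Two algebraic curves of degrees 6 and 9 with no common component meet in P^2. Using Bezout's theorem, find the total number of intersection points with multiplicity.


Bezout's theorem states the intersection count equals the product of degrees.
Intersection count = 6 * 9 = 54

54


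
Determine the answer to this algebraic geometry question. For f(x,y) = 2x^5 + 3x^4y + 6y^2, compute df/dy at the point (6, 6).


df/dy = 3*x^4 + 2*6*y^1
At (6,6): 3*6^4 + 2*6*6^1
= 3888 + 72
= 3960

3960


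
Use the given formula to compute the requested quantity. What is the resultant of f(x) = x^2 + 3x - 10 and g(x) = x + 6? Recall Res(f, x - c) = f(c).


For Res(f, x - c), we evaluate f at x = c.
f(-6) = (-6)^2 + 3*(-6) - 10
= 36 - 18 - 10
= 18 - 10 = 8
Res(f, g) = 8

8


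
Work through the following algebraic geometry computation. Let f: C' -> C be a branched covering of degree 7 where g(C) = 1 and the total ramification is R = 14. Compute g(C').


Riemann-Hurwitz formula: 2g' - 2 = d(2g - 2) + R
Given: d = 7, g = 1, R = 14
2g' - 2 = 7*(2*1 - 2) + 14
2g' - 2 = 7*0 + 14
2g' - 2 = 0 + 14 = 14
2g' = 16
g' = 8

8


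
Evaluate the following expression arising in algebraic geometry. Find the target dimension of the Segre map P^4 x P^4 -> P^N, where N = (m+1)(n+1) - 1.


The Segre embedding maps P^m x P^n into P^N via
all products of coordinates from each factor.
N = (m+1)(n+1) - 1
N = (4+1)(4+1) - 1
N = 5*5 - 1
N = 25 - 1 = 24

24


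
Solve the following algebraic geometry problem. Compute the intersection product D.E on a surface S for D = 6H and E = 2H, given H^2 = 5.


Using bilinearity of the intersection pairing on a surface S:
(aH).(bH) = ab * (H.H)
We have H^2 = 5.
D.E = (6H).(2H) = 6*2*5
= 12*5
= 60

60


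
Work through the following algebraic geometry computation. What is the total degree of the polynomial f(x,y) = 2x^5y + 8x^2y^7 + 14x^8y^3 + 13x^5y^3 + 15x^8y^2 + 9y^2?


Examine each term for its total degree (sum of exponents).
  Term '2x^5y' has total degree 5+1 = 6.
  Term '8x^2y^7' has total degree 2+7 = 9.
  Term '14x^8y^3' has total degree 8+3 = 11.
  Term '13x^5y^3' has total degree 5+3 = 8.
  Term '15x^8y^2' has total degree 8+2 = 10.
  Term '9y^2' has total degree 0+2 = 2.
The maximum total degree among all terms is 11.

11


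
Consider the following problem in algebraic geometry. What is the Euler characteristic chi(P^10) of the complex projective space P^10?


The complex projective space P^10 has one cell in each even real dimension 0, 2, ..., 20.
The cohomology groups are H^{2k}(P^10) = Z for k = 0,...,10, and 0 otherwise.
Euler characteristic = sum of Betti numbers = 1 per even-dimensional cohomology group.
chi(P^10) = 10 + 1 = 11

11


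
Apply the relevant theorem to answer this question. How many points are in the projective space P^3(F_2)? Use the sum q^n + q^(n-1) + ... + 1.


P^3(F_2) has (q^(n+1) - 1)/(q - 1) points.
= 2^3 + 2^2 + 2^1 + 2^0
= 8 + 4 + 2 + 1
= 15

15


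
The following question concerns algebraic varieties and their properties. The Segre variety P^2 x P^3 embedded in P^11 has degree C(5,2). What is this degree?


The degree of the Segre variety P^2 x P^3 is C(m+n, m).
= C(5, 2)
= 10

10


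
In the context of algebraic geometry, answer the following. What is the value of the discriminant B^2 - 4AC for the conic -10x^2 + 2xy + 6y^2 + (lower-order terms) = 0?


The discriminant of a conic Ax^2 + Bxy + Cy^2 + ... = 0 is B^2 - 4AC.
B^2 = 2^2 = 4
4AC = 4*(-10)*6 = -240
Discriminant = 4 + 240 = 244

244


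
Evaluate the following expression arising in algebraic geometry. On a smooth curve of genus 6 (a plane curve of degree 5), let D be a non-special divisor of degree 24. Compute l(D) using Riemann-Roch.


First, compute the genus of a smooth plane curve of degree 5:
g = (d-1)(d-2)/2 = (5-1)(5-2)/2 = 6
For a non-special divisor D (i.e., h^1(D) = 0), Riemann-Roch gives:
l(D) = deg(D) - g + 1
Since deg(D) = 24 >= 2g - 1 = 11, D is non-special.
l(D) = 24 - 6 + 1 = 19

19


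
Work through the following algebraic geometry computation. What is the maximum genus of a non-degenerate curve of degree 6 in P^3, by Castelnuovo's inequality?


Castelnuovo's bound: write d - 1 = m(r-1) + epsilon with 0 <= epsilon < r-1.
d - 1 = 6 - 1 = 5
r - 1 = 3 - 1 = 2
5 = 2*2 + 1, so m = 2, epsilon = 1
pi(d, r) = m(m-1)(r-1)/2 + m*epsilon
= 2*1*2/2 + 2*1
= 4/2 + 2
= 2 + 2 = 4

4


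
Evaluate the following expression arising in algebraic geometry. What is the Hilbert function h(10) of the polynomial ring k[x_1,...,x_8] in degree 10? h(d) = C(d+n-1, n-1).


The Hilbert function for the polynomial ring in 8 variables is:
h(d) = C(d+n-1, n-1)
h(10) = C(10+8-1, 8-1) = C(17, 7)
= 17! / (7! * 10!)
= 19448

19448


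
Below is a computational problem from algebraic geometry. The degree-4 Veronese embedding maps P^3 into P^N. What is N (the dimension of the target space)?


The Veronese embedding v_d: P^n -> P^N maps each point to all
degree-d monomials in n+1 homogeneous coordinates.
N = C(n+d, d) - 1
N = C(3+4, 4) - 1
N = C(7, 4) - 1
C(7, 4) = 35
N = 35 - 1 = 34

34


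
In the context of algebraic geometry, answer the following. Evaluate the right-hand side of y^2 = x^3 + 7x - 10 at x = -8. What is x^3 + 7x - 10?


Compute x^3 + 7x - 10 at x = -8:
x^3 = (-8)^3 = -512
7*x = 7*(-8) = -56
Sum: -512 - 56 - 10 = -578

-578


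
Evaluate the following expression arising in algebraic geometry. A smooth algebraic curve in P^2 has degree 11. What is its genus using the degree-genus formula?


Using the genus formula for smooth plane curves:
g = (d-1)(d-2)/2
g = (11-1)(11-2)/2
g = 10*9/2
g = 90/2 = 45

45


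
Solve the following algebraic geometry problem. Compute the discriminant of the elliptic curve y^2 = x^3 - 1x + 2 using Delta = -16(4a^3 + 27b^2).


Compute each component:
4a^3 = 4*(-1)^3 = 4*(-1) = -4
27b^2 = 27*2^2 = 27*4 = 108
4a^3 + 27b^2 = -4 + 108 = 104
Delta = -16*104 = -1664

-1664


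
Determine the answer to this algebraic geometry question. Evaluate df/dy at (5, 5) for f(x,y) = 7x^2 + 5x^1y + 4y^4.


df/dy = 5*x^1 + 4*4*y^3
At (5,5): 5*5^1 + 4*4*5^3
= 25 + 2000
= 2025

2025


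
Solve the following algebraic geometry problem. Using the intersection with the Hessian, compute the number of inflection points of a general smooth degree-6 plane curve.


For a general smooth plane curve C of degree d, the inflection points are
the intersection of C with its Hessian curve, which has degree 3(d-2).
By Bezout, the total intersection number is d * 3(d-2) = 6 * 12 = 72.
For a general curve every flex is ordinary, so each contributes
multiplicity 1 to C·Hess(C), and the number of distinct inflection
points is 3d(d-2).
Inflection points = 3*6*(6-2) = 3*6*4 = 72

72


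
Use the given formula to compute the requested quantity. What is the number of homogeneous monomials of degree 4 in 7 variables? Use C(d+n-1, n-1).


The number of degree-4 monomials in 7 variables is C(d+n-1, n-1).
= C(4+7-1, 7-1) = C(10, 6)
= 210

210


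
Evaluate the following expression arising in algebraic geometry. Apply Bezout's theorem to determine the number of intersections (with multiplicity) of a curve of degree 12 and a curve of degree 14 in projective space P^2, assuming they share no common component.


Bezout's theorem states the intersection count equals the product of degrees.
Intersection count = 12 * 14 = 168

168


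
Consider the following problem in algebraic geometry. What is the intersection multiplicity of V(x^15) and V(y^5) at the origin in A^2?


The intersection multiplicity of V(x^a) and V(y^b) at the origin is:
I(O; V(x^15), V(y^5)) = dim_k(k[x,y]/(x^15, y^5))
A basis for k[x,y]/(x^15, y^5) is the set of monomials x^i * y^j
where 0 <= i < 15 and 0 <= j < 5.
The number of such monomials is 15 * 5 = 75

75
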